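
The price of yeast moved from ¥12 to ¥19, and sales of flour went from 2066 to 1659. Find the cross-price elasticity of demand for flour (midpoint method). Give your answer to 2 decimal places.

-0.48

ΔQ_x = 1659 − 2066 = -407; ΔP_y = 19 − 12 = 7.
Midpoints: P̄_y = 15.50, Q̄_x = 1862.5.
ε_xy = (ΔQ_x/ΔP_y)(P̄_y/Q̄_x) = (-407/7)(15.50/1862.5).
ε_xy < 0, so the goods are complements.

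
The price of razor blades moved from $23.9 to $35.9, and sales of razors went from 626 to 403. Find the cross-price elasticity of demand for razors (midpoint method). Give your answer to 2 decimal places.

-1.08

ΔQ_x = 403 − 626 = -223; ΔP_y = 35.9 − 23.9 = 12.
Midpoints: P̄_y = 29.90, Q̄_x = 514.5.
ε_xy = (ΔQ_x/ΔP_y)(P̄_y/Q̄_x) = (-223/12)(29.90/514.5).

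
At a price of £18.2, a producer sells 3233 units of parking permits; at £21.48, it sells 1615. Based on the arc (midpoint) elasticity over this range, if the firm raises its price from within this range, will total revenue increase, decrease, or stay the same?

decrease

Arc ε = (-1618/3.28)(19.84/2424.0) ≈ -4.038.
|ε| = 4.04 > 1, so demand is elastic. A price rise therefore reduces total revenue.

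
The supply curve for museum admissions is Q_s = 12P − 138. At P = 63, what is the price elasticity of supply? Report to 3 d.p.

1.223

At P = 63, Q_s = 618.
dQ_s/dP = 12.
ε_s = (dQ_s/dP)(P/Q_s) = (12)(63/618).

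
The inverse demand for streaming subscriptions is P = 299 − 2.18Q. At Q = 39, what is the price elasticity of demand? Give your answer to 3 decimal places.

At Q = 39, P = 299 − 2.18(39) = 213.98.
dP/dQ = −2.18, so dQ/dP = 1/(−2.18) = -0.459.
ε = (dQ/dP)(P/Q) = (-0.459)(213.98/39).

-2.517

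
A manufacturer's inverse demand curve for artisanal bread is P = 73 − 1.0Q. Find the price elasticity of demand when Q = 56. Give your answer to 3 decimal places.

-0.304

At Q = 56, P = 73 − 1.0(56) = 17.00.
dP/dQ = −1.0, so dQ/dP = 1/(−1.0) = -1.000.
ε = (dQ/dP)(P/Q) = (-1.000)(17.00/56).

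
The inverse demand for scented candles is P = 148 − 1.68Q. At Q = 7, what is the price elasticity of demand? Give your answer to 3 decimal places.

At Q = 7, P = 148 − 1.68(7) = 136.24.
dP/dQ = −1.68, so dQ/dP = 1/(−1.68) = -0.595.
ε = (dQ/dP)(P/Q) = (-0.595)(136.24/7).

-11.585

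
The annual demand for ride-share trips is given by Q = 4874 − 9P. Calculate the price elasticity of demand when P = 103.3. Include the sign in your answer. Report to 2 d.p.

At P = 103.3, Q = 3944.300.
dQ/dP = −9.
ε = (dQ/dP)(P/Q) = (-9)(103.3/3944.300).
|ε| < 1, so demand is inelastic at this price.

-0.24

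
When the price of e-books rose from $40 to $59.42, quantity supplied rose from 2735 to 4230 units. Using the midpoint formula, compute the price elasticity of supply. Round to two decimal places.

ΔQ = 4230 − 2735 = 1495; ΔP = 59.42 − 40 = 19.42.
Midpoints: P̄ = 49.71, Q̄ = 3482.5.
ε_s = (ΔQ/ΔP)(P̄/Q̄) = (1495/19.42)(49.71/3482.5).

1.10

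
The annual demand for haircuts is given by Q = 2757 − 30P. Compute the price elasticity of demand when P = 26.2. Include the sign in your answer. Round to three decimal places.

At P = 26.2, Q = 1971.
dQ/dP = −30.
ε = (dQ/dP)(P/Q) = (-30)(26.2/1971).

-0.399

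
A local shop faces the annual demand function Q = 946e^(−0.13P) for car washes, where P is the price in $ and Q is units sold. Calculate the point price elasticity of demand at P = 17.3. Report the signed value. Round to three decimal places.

At P = 17.3, Q = 99.807.
dQ/dP = −0.13·946e^(−0.13P) = −0.13Q = -12.975.
ε = (dQ/dP)(P/Q) = (-12.975)(17.3/99.807).

-2.249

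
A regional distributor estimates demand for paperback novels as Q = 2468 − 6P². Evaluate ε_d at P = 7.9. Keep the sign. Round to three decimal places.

-0.358

At P = 7.9, Q = 2093.540.
dQ/dP = −12P = -94.800.
ε = (dQ/dP)(P/Q) = (-94.800)(7.9/2093.540).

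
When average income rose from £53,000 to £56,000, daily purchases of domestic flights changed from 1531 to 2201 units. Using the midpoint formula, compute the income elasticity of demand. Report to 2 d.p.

ΔQ = 670, ΔI = 3000. Midpoints: Ī = 54,500, Q̄ = 1866.0.
ε_I = (ΔQ/ΔI)(Ī/Q̄) = (670/3000)(54500/1866.0).
ε_I > 0, so the good is normal.

6.52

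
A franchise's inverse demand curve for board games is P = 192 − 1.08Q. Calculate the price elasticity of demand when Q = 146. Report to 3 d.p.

-0.218

At Q = 146, P = 192 − 1.08(146) = 34.32.
dP/dQ = −1.08, so dQ/dP = 1/(−1.08) = -0.926.
ε = (dQ/dP)(P/Q) = (-0.926)(34.32/146).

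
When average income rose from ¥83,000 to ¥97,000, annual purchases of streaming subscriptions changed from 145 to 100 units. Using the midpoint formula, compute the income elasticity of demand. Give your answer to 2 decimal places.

-2.36

ΔQ = -45, ΔI = 14000. Midpoints: Ī = 90,000, Q̄ = 122.5.
ε_I = (ΔQ/ΔI)(Ī/Q̄) = (-45/14000)(90000/122.5).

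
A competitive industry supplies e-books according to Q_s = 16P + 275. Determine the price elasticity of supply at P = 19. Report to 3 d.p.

At P = 19, Q_s = 579.
dQ_s/dP = 16.
ε_s = (dQ_s/dP)(P/Q_s) = (16)(19/579).

0.525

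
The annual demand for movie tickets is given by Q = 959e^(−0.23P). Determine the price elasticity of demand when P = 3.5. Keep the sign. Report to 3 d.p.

At P = 3.5, Q = 428.757.
dQ/dP = −0.23·959e^(−0.23P) = −0.23Q = -98.614.
ε = (dQ/dP)(P/Q) = (-98.614)(3.5/428.757).

-0.805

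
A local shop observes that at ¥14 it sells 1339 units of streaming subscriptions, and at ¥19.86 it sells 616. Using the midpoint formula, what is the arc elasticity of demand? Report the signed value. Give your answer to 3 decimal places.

ΔQ = 616 − 1339 = -723; ΔP = 19.86 − 14 = 5.86.
Midpoints: P̄ = 16.93, Q̄ = 977.5.
ε = (ΔQ/ΔP)(P̄/Q̄) = (-723/5.86)(16.93/977.5).

-2.137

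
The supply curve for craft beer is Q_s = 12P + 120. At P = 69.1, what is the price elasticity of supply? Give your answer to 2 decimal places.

At P = 69.1, Q_s = 949.20.
dQ_s/dP = 12.
ε_s = (dQ_s/dP)(P/Q_s) = (12)(69.1/949.20).

0.87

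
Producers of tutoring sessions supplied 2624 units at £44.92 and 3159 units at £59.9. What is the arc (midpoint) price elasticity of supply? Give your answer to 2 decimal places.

0.65

ΔQ = 3159 − 2624 = 535; ΔP = 59.9 − 44.92 = 14.98.
Midpoints: P̄ = 52.41, Q̄ = 2891.5.
ε_s = (ΔQ/ΔP)(P̄/Q̄) = (535/14.98)(52.41/2891.5).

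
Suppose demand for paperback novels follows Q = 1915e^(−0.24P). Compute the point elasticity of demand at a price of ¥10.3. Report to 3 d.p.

-2.472

At P = 10.3, Q = 161.656.
dQ/dP = −0.24·1915e^(−0.24P) = −0.24Q = -38.798.
ε = (dQ/dP)(P/Q) = (-38.798)(10.3/161.656).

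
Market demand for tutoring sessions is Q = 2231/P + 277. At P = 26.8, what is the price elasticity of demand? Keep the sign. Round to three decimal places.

-0.231

At P = 26.8, Q = 360.246.
dQ/dP = −2231/P² = -3.106.
ε = (dQ/dP)(P/Q) = (-3.106)(26.8/360.246).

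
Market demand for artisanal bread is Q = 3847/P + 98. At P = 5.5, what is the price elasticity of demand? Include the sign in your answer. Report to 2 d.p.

At P = 5.5, Q = 797.455.
dQ/dP = −3847/P² = -127.174.
ε = (dQ/dP)(P/Q) = (-127.174)(5.5/797.455).

-0.88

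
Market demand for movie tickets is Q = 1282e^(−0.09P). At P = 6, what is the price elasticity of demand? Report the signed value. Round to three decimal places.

-0.540

At P = 6, Q = 747.083.
dQ/dP = −0.09·1282e^(−0.09P) = −0.09Q = -67.237.
ε = (dQ/dP)(P/Q) = (-67.237)(6/747.083).
|ε| < 1, so demand is inelastic at this price.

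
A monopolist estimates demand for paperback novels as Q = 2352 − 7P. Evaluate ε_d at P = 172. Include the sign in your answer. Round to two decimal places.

At P = 172, Q = 1148.
dQ/dP = −7.
ε = (dQ/dP)(P/Q) = (-7)(172/1148).
|ε| > 1, so demand is elastic at this price.

-1.05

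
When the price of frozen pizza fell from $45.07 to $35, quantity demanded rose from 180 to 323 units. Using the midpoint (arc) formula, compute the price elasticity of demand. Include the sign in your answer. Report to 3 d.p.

ΔQ = 323 − 180 = 143; ΔP = 35 − 45.07 = -10.07.
Midpoints: P̄ = 40.03, Q̄ = 251.5.
ε = (ΔQ/ΔP)(P̄/Q̄) = (143/-10.07)(40.03/251.5).

-2.261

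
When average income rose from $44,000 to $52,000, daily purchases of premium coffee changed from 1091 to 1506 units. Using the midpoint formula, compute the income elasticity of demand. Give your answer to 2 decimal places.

ΔQ = 415, ΔI = 8000. Midpoints: Ī = 48,000, Q̄ = 1298.5.
ε_I = (ΔQ/ΔI)(Ī/Q̄) = (415/8000)(48000/1298.5).

1.92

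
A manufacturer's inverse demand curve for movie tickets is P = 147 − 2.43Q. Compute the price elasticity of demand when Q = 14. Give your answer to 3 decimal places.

At Q = 14, P = 147 − 2.43(14) = 112.98.
dP/dQ = −2.43, so dQ/dP = 1/(−2.43) = -0.412.
ε = (dQ/dP)(P/Q) = (-0.412)(112.98/14).

-3.321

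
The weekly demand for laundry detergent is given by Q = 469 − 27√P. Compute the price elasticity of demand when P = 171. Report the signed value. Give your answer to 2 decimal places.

At P = 171, Q = 115.929.
dQ/dP = −27/(2√P) = -1.032.
ε = (dQ/dP)(P/Q) = (-1.032)(171/115.929).

-1.52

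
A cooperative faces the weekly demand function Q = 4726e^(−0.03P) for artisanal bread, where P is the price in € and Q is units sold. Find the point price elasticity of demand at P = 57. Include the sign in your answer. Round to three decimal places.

At P = 57, Q = 854.772.
dQ/dP = −0.03·4726e^(−0.03P) = −0.03Q = -25.643.
ε = (dQ/dP)(P/Q) = (-25.643)(57/854.772).
|ε| > 1, so demand is elastic at this price.

-1.710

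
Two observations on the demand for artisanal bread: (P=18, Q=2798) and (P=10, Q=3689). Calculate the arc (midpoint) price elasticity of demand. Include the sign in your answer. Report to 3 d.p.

ΔQ = 3689 − 2798 = 891; ΔP = 10 − 18 = -8.
Midpoints: P̄ = 14.00, Q̄ = 3243.5.
ε = (ΔQ/ΔP)(P̄/Q̄) = (891/-8)(14.00/3243.5).

-0.481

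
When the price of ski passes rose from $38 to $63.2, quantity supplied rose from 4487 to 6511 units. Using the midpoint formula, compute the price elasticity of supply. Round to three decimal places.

ΔQ = 6511 − 4487 = 2024; ΔP = 63.2 − 38 = 25.2.
Midpoints: P̄ = 50.60, Q̄ = 5499.0.
ε_s = (ΔQ/ΔP)(P̄/Q̄) = (2024/25.2)(50.60/5499.0).

0.739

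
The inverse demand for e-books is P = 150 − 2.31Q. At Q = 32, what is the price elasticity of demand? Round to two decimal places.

-1.03

At Q = 32, P = 150 − 2.31(32) = 76.08.
dP/dQ = −2.31, so dQ/dP = 1/(−2.31) = -0.433.
ε = (dQ/dP)(P/Q) = (-0.433)(76.08/32).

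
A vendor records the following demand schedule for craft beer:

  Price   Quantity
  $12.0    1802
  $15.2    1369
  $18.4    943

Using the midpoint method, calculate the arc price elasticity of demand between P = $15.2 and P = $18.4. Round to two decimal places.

At P = 15.2, Q = 1369; at P = 18.4, Q = 943.
ΔQ = -426, ΔP = 3.2. Midpoints: P̄ = 16.80, Q̄ = 1156.0.
ε = (ΔQ/ΔP)(P̄/Q̄) = (-426/3.2)(16.80/1156.0).

-1.93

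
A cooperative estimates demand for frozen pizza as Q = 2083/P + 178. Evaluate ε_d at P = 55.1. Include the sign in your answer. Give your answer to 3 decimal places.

At P = 55.1, Q = 215.804.
dQ/dP = −2083/P² = -0.686.
ε = (dQ/dP)(P/Q) = (-0.686)(55.1/215.804).

-0.175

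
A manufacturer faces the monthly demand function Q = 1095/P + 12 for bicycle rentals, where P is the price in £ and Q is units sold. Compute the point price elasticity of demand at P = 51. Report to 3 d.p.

-0.641

At P = 51, Q = 33.471.
dQ/dP = −1095/P² = -0.421.
ε = (dQ/dP)(P/Q) = (-0.421)(51/33.471).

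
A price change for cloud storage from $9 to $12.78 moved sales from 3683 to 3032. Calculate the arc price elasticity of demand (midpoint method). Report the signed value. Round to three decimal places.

-0.559

ΔQ = 3032 − 3683 = -651; ΔP = 12.78 − 9 = 3.78.
Midpoints: P̄ = 10.89, Q̄ = 3357.5.
ε = (ΔQ/ΔP)(P̄/Q̄) = (-651/3.78)(10.89/3357.5).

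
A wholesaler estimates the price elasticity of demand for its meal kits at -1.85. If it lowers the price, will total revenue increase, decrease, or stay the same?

increase

|ε| = 1.85 > 1, so demand is elastic. A price cut therefore raises total revenue.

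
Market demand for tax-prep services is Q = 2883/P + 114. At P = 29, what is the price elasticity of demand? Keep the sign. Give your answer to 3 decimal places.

-0.466

At P = 29, Q = 213.414.
dQ/dP = −2883/P² = -3.428.
ε = (dQ/dP)(P/Q) = (-3.428)(29/213.414).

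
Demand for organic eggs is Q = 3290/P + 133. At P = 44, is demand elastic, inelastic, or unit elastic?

inelastic

Q = 207.773, dQ/dP = -1.699.
ε = (dQ/dP)(P/Q) ≈ -0.360.
|ε| = 0.36 < 1.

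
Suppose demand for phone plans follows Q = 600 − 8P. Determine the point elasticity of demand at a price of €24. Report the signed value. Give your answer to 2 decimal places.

-0.47

At P = 24, Q = 408.
dQ/dP = −8.
ε = (dQ/dP)(P/Q) = (-8)(24/408).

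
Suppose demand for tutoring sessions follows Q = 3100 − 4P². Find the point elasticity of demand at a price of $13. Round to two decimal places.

At P = 13, Q = 2424.
dQ/dP = −8P = -104.
ε = (dQ/dP)(P/Q) = (-104)(13/2424).
|ε| < 1, so demand is inelastic at this price.

-0.56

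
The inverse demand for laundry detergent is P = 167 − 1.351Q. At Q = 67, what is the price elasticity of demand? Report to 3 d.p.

At Q = 67, P = 167 − 1.351(67) = 76.48.
dP/dQ = −1.351, so dQ/dP = 1/(−1.351) = -0.740.
ε = (dQ/dP)(P/Q) = (-0.740)(76.48/67).

-0.845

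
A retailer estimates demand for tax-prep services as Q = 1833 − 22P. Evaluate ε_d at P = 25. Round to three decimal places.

At P = 25, Q = 1283.
dQ/dP = −22.
ε = (dQ/dP)(P/Q) = (-22)(25/1283).

-0.429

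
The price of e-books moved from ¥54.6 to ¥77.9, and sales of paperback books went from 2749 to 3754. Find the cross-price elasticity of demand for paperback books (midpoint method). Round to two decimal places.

0.88

ΔQ_x = 3754 − 2749 = 1005; ΔP_y = 77.9 − 54.6 = 23.3.
Midpoints: P̄_y = 66.25, Q̄_x = 3251.5.
ε_xy = (ΔQ_x/ΔP_y)(P̄_y/Q̄_x) = (1005/23.3)(66.25/3251.5).
ε_xy > 0, so the goods are substitutes.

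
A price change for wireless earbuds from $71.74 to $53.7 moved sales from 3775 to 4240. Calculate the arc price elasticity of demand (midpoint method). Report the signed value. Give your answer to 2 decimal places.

ΔQ = 4240 − 3775 = 465; ΔP = 53.7 − 71.74 = -18.04.
Midpoints: P̄ = 62.72, Q̄ = 4007.5.
ε = (ΔQ/ΔP)(P̄/Q̄) = (465/-18.04)(62.72/4007.5).

-0.40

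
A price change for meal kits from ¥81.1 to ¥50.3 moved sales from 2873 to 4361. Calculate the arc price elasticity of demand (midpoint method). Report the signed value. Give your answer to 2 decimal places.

ΔQ = 4361 − 2873 = 1488; ΔP = 50.3 − 81.1 = -30.8.
Midpoints: P̄ = 65.70, Q̄ = 3617.0.
ε = (ΔQ/ΔP)(P̄/Q̄) = (1488/-30.8)(65.70/3617.0).

-0.88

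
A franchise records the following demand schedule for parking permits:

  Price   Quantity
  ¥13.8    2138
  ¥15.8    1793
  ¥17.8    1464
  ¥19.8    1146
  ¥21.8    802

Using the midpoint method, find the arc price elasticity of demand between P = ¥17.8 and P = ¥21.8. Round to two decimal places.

-2.89

At P = 17.8, Q = 1464; at P = 21.8, Q = 802.
ΔQ = -662, ΔP = 4.0. Midpoints: P̄ = 19.80, Q̄ = 1133.0.
ε = (ΔQ/ΔP)(P̄/Q̄) = (-662/4.0)(19.80/1133.0).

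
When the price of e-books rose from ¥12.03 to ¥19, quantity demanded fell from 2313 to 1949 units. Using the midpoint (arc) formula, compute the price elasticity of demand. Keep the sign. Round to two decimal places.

-0.38

ΔQ = 1949 − 2313 = -364; ΔP = 19 − 12.03 = 6.97.
Midpoints: P̄ = 15.52, Q̄ = 2131.0.
ε = (ΔQ/ΔP)(P̄/Q̄) = (-364/6.97)(15.52/2131.0).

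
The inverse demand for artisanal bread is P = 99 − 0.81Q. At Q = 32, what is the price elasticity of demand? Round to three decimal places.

At Q = 32, P = 99 − 0.81(32) = 73.08.
dP/dQ = −0.81, so dQ/dP = 1/(−0.81) = -1.235.
ε = (dQ/dP)(P/Q) = (-1.235)(73.08/32).

-2.819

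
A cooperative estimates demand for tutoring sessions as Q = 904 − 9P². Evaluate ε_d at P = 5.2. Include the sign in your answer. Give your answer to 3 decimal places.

At P = 5.2, Q = 660.640.
dQ/dP = −18P = -93.600.
ε = (dQ/dP)(P/Q) = (-93.600)(5.2/660.640).
|ε| < 1, so demand is inelastic at this price.

-0.737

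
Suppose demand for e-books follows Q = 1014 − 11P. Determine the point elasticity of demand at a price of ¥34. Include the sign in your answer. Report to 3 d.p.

-0.584

At P = 34, Q = 640.
dQ/dP = −11.
ε = (dQ/dP)(P/Q) = (-11)(34/640).
|ε| < 1, so demand is inelastic at this price.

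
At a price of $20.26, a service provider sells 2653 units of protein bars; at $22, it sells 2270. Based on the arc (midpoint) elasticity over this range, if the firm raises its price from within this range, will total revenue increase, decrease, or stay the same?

decrease

Arc ε = (-383/1.74)(21.13/2461.5) ≈ -1.890.
|ε| = 1.89 > 1, so demand is elastic. A price rise therefore reduces total revenue.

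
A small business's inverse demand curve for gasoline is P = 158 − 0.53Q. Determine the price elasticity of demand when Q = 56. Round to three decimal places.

-4.323

At Q = 56, P = 158 − 0.53(56) = 128.32.
dP/dQ = −0.53, so dQ/dP = 1/(−0.53) = -1.887.
ε = (dQ/dP)(P/Q) = (-1.887)(128.32/56).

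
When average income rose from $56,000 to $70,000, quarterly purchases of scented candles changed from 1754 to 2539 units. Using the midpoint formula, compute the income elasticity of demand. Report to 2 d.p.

1.65

ΔQ = 785, ΔI = 14000. Midpoints: Ī = 63,000, Q̄ = 2146.5.
ε_I = (ΔQ/ΔI)(Ī/Q̄) = (785/14000)(63000/2146.5).
ε_I > 0, so the good is normal.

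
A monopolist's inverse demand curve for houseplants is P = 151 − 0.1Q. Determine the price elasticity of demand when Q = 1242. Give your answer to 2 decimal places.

At Q = 1242, P = 151 − 0.1(1242) = 26.80.
dP/dQ = −0.1, so dQ/dP = 1/(−0.1) = -10.000.
ε = (dQ/dP)(P/Q) = (-10.000)(26.80/1242).

-0.22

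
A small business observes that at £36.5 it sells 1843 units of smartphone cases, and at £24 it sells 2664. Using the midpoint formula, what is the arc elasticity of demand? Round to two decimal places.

ΔQ = 2664 − 1843 = 821; ΔP = 24 − 36.5 = -12.5.
Midpoints: P̄ = 30.25, Q̄ = 2253.5.
ε = (ΔQ/ΔP)(P̄/Q̄) = (821/-12.5)(30.25/2253.5).

-0.88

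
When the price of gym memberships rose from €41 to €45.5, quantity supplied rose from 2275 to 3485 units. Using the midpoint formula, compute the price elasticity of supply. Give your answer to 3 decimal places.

4.038

ΔQ = 3485 − 2275 = 1210; ΔP = 45.5 − 41 = 4.5.
Midpoints: P̄ = 43.25, Q̄ = 2880.0.
ε_s = (ΔQ/ΔP)(P̄/Q̄) = (1210/4.5)(43.25/2880.0).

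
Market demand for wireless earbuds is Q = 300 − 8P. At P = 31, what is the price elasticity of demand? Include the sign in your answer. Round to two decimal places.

At P = 31, Q = 52.
dQ/dP = −8.
ε = (dQ/dP)(P/Q) = (-8)(31/52).

-4.77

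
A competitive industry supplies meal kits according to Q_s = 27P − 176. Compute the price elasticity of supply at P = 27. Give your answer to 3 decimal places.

1.318

At P = 27, Q_s = 553.
dQ_s/dP = 27.
ε_s = (dQ_s/dP)(P/Q_s) = (27)(27/553).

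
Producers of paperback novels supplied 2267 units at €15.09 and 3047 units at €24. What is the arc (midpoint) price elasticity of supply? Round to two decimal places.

0.64

ΔQ = 3047 − 2267 = 780; ΔP = 24 − 15.09 = 8.91.
Midpoints: P̄ = 19.55, Q̄ = 2657.0.
ε_s = (ΔQ/ΔP)(P̄/Q̄) = (780/8.91)(19.55/2657.0).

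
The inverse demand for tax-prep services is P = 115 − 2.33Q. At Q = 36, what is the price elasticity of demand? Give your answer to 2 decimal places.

At Q = 36, P = 115 − 2.33(36) = 31.12.
dP/dQ = −2.33, so dQ/dP = 1/(−2.33) = -0.429.
ε = (dQ/dP)(P/Q) = (-0.429)(31.12/36).

-0.37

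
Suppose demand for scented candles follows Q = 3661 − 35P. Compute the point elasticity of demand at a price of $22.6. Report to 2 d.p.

-0.28

At P = 22.6, Q = 2870.
dQ/dP = −35.
ε = (dQ/dP)(P/Q) = (-35)(22.6/2870).
|ε| < 1, so demand is inelastic at this price.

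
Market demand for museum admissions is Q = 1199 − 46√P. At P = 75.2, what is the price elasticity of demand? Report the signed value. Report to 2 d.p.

-0.25

At P = 75.2, Q = 800.098.
dQ/dP = −46/(2√P) = -2.652.
ε = (dQ/dP)(P/Q) = (-2.652)(75.2/800.098).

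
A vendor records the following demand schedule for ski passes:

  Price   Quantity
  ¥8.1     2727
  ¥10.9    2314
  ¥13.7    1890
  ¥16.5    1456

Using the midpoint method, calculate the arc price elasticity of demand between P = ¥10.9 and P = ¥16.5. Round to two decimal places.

-1.11

At P = 10.9, Q = 2314; at P = 16.5, Q = 1456.
ΔQ = -858, ΔP = 5.6. Midpoints: P̄ = 13.70, Q̄ = 1885.0.
ε = (ΔQ/ΔP)(P̄/Q̄) = (-858/5.6)(13.70/1885.0).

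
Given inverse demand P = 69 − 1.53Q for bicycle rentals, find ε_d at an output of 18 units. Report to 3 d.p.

At Q = 18, P = 69 − 1.53(18) = 41.46.
dP/dQ = −1.53, so dQ/dP = 1/(−1.53) = -0.654.
ε = (dQ/dP)(P/Q) = (-0.654)(41.46/18).

-1.505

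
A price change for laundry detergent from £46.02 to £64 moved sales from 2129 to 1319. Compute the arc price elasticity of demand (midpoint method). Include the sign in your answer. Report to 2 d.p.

ΔQ = 1319 − 2129 = -810; ΔP = 64 − 46.02 = 17.98.
Midpoints: P̄ = 55.01, Q̄ = 1724.0.
ε = (ΔQ/ΔP)(P̄/Q̄) = (-810/17.98)(55.01/1724.0).

-1.44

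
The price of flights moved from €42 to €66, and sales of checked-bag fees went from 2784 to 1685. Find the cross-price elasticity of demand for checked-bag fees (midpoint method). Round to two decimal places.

ΔQ_x = 1685 − 2784 = -1099; ΔP_y = 66 − 42 = 24.
Midpoints: P̄_y = 54.00, Q̄_x = 2234.5.
ε_xy = (ΔQ_x/ΔP_y)(P̄_y/Q̄_x) = (-1099/24)(54.00/2234.5).

-1.11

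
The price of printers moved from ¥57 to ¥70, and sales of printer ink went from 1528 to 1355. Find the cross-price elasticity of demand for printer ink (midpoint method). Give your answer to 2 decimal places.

-0.59

ΔQ_x = 1355 − 1528 = -173; ΔP_y = 70 − 57 = 13.
Midpoints: P̄_y = 63.50, Q̄_x = 1441.5.
ε_xy = (ΔQ_x/ΔP_y)(P̄_y/Q̄_x) = (-173/13)(63.50/1441.5).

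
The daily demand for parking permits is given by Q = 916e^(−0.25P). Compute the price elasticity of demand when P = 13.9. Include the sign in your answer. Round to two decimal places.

At P = 13.9, Q = 28.361.
dQ/dP = −0.25·916e^(−0.25P) = −0.25Q = -7.090.
ε = (dQ/dP)(P/Q) = (-7.090)(13.9/28.361).

-3.48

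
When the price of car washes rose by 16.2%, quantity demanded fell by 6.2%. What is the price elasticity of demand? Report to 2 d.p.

ε = %ΔQ / %ΔP = (-6.2)/(16.2) = -0.383.

-0.38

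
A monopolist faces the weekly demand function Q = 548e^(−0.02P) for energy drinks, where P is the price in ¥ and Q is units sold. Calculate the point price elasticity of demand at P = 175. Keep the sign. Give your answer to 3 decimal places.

-3.500

At P = 175, Q = 16.548.
dQ/dP = −0.02·548e^(−0.02P) = −0.02Q = -0.331.
ε = (dQ/dP)(P/Q) = (-0.331)(175/16.548).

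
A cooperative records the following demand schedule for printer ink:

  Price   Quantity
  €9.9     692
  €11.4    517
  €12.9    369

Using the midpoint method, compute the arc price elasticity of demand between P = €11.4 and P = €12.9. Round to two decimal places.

At P = 11.4, Q = 517; at P = 12.9, Q = 369.
ΔQ = -148, ΔP = 1.5. Midpoints: P̄ = 12.15, Q̄ = 443.0.
ε = (ΔQ/ΔP)(P̄/Q̄) = (-148/1.5)(12.15/443.0).

-2.71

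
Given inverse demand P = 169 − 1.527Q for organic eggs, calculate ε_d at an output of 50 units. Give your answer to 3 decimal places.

-1.213

At Q = 50, P = 169 − 1.527(50) = 92.65.
dP/dQ = −1.527, so dQ/dP = 1/(−1.527) = -0.655.
ε = (dQ/dP)(P/Q) = (-0.655)(92.65/50).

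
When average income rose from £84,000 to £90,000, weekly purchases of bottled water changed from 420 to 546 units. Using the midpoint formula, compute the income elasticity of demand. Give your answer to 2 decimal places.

3.78

ΔQ = 126, ΔI = 6000. Midpoints: Ī = 87,000, Q̄ = 483.0.
ε_I = (ΔQ/ΔI)(Ī/Q̄) = (126/6000)(87000/483.0).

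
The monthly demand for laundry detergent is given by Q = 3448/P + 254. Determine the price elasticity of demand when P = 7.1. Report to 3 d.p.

At P = 7.1, Q = 739.634.
dQ/dP = −3448/P² = -68.399.
ε = (dQ/dP)(P/Q) = (-68.399)(7.1/739.634).
|ε| < 1, so demand is inelastic at this price.

-0.657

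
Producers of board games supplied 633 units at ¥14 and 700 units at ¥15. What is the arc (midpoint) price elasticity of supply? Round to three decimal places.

ΔQ = 700 − 633 = 67; ΔP = 15 − 14 = 1.
Midpoints: P̄ = 14.50, Q̄ = 666.5.
ε_s = (ΔQ/ΔP)(P̄/Q̄) = (67/1)(14.50/666.5).

1.458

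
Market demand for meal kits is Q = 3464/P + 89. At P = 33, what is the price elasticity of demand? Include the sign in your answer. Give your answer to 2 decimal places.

At P = 33, Q = 193.970.
dQ/dP = −3464/P² = -3.181.
ε = (dQ/dP)(P/Q) = (-3.181)(33/193.970).
|ε| < 1, so demand is inelastic at this price.

-0.54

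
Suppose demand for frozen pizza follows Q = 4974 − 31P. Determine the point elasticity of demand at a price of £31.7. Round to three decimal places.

-0.246

At P = 31.7, Q = 3991.300.
dQ/dP = −31.
ε = (dQ/dP)(P/Q) = (-31)(31.7/3991.300).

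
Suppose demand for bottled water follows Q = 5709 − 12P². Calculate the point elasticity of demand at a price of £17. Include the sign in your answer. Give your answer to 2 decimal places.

At P = 17, Q = 2241.
dQ/dP = −24P = -408.
ε = (dQ/dP)(P/Q) = (-408)(17/2241).

-3.10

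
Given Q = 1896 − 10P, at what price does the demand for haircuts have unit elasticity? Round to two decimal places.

For linear demand Q = a − bP, ε = −bP/(a − bP). |ε| = 1 when bP = a − bP, i.e. P = a/(2b).
P = 1896/(2·10) = 1896/20 = 94.8000.

94.80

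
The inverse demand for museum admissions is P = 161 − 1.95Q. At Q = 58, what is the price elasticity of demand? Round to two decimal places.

-0.42

At Q = 58, P = 161 − 1.95(58) = 47.90.
dP/dQ = −1.95, so dQ/dP = 1/(−1.95) = -0.513.
ε = (dQ/dP)(P/Q) = (-0.513)(47.90/58).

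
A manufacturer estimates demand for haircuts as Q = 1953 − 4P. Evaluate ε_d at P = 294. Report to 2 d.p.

-1.51

At P = 294, Q = 777.
dQ/dP = −4.
ε = (dQ/dP)(P/Q) = (-4)(294/777).
|ε| > 1, so demand is elastic at this price.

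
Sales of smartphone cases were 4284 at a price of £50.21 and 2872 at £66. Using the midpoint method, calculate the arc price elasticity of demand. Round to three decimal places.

-1.452

ΔQ = 2872 − 4284 = -1412; ΔP = 66 − 50.21 = 15.79.
Midpoints: P̄ = 58.11, Q̄ = 3578.0.
ε = (ΔQ/ΔP)(P̄/Q̄) = (-1412/15.79)(58.11/3578.0).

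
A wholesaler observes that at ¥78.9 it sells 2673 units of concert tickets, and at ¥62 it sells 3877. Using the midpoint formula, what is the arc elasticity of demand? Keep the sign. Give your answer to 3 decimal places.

-1.533

ΔQ = 3877 − 2673 = 1204; ΔP = 62 − 78.9 = -16.9.
Midpoints: P̄ = 70.45, Q̄ = 3275.0.
ε = (ΔQ/ΔP)(P̄/Q̄) = (1204/-16.9)(70.45/3275.0).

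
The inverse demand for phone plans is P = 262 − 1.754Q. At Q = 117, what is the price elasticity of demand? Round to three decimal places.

-0.277

At Q = 117, P = 262 − 1.754(117) = 56.78.
dP/dQ = −1.754, so dQ/dP = 1/(−1.754) = -0.570.
ε = (dQ/dP)(P/Q) = (-0.570)(56.78/117).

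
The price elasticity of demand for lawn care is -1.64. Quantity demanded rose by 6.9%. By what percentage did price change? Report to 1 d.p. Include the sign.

%ΔP ≈ %ΔQ / ε = (6.9%)/(-1.64) = -4.21%.

-4.2%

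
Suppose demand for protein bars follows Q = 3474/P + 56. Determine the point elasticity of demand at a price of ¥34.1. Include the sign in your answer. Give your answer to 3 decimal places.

-0.645

At P = 34.1, Q = 157.877.
dQ/dP = −3474/P² = -2.988.
ε = (dQ/dP)(P/Q) = (-2.988)(34.1/157.877).
|ε| < 1, so demand is inelastic at this price.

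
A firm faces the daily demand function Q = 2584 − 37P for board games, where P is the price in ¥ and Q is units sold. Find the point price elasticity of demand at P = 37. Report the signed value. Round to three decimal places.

-1.127

At P = 37, Q = 1215.
dQ/dP = −37.
ε = (dQ/dP)(P/Q) = (-37)(37/1215).
|ε| > 1, so demand is elastic at this price.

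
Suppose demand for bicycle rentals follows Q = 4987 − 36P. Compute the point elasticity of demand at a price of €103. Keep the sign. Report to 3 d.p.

At P = 103, Q = 1279.
dQ/dP = −36.
ε = (dQ/dP)(P/Q) = (-36)(103/1279).

-2.899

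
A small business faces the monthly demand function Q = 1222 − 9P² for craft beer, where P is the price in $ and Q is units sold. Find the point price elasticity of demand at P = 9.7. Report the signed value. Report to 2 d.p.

-4.51

At P = 9.7, Q = 375.190.
dQ/dP = −18P = -174.600.
ε = (dQ/dP)(P/Q) = (-174.600)(9.7/375.190).
|ε| > 1, so demand is elastic at this price.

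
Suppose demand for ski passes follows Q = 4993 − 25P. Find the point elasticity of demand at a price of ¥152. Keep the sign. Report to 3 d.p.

At P = 152, Q = 1193.
dQ/dP = −25.
ε = (dQ/dP)(P/Q) = (-25)(152/1193).

-3.185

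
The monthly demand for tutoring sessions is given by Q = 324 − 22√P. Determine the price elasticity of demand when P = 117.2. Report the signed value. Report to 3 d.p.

At P = 117.2, Q = 85.830.
dQ/dP = −22/(2√P) = -1.016.
ε = (dQ/dP)(P/Q) = (-1.016)(117.2/85.830).

-1.387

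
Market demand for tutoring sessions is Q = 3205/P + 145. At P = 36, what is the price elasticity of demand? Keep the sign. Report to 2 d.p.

-0.38

At P = 36, Q = 234.028.
dQ/dP = −3205/P² = -2.473.
ε = (dQ/dP)(P/Q) = (-2.473)(36/234.028).
|ε| < 1, so demand is inelastic at this price.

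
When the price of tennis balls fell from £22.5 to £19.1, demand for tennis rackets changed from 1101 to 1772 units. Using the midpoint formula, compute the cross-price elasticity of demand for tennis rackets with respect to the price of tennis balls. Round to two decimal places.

-2.86

ΔQ_x = 1772 − 1101 = 671; ΔP_y = 19.1 − 22.5 = -3.4.
Midpoints: P̄_y = 20.80, Q̄_x = 1436.5.
ε_xy = (ΔQ_x/ΔP_y)(P̄_y/Q̄_x) = (671/-3.4)(20.80/1436.5).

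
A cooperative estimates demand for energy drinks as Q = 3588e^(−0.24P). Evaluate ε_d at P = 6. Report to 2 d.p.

At P = 6, Q = 850.097.
dQ/dP = −0.24·3588e^(−0.24P) = −0.24Q = -204.023.
ε = (dQ/dP)(P/Q) = (-204.023)(6/850.097).
|ε| > 1, so demand is elastic at this price.

-1.44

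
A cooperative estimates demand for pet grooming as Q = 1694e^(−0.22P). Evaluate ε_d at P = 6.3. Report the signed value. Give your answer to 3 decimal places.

-1.386

At P = 6.3, Q = 423.625.
dQ/dP = −0.22·1694e^(−0.22P) = −0.22Q = -93.197.
ε = (dQ/dP)(P/Q) = (-93.197)(6.3/423.625).
|ε| > 1, so demand is elastic at this price.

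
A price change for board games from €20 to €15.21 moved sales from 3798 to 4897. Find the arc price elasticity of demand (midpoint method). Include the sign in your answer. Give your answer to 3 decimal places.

-0.929

ΔQ = 4897 − 3798 = 1099; ΔP = 15.21 − 20 = -4.79.
Midpoints: P̄ = 17.61, Q̄ = 4347.5.
ε = (ΔQ/ΔP)(P̄/Q̄) = (1099/-4.79)(17.61/4347.5).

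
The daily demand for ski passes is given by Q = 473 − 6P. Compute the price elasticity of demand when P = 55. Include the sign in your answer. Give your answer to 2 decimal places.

At P = 55, Q = 143.
dQ/dP = −6.
ε = (dQ/dP)(P/Q) = (-6)(55/143).

-2.31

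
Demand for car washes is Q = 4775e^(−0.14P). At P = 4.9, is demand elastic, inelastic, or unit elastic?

inelastic

Q = 2404.625, dQ/dP = -336.648.
ε = (dQ/dP)(P/Q) ≈ -0.686.
|ε| = 0.69 < 1.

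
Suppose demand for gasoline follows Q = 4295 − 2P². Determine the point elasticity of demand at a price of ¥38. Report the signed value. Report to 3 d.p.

At P = 38, Q = 1407.
dQ/dP = −4P = -152.
ε = (dQ/dP)(P/Q) = (-152)(38/1407).

-4.105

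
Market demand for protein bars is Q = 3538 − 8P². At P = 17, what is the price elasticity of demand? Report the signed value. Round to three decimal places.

-3.772

At P = 17, Q = 1226.
dQ/dP = −16P = -272.
ε = (dQ/dP)(P/Q) = (-272)(17/1226).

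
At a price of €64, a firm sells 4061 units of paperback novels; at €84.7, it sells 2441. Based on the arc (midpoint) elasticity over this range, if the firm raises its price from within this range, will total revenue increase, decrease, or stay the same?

Arc ε = (-1620/20.7)(74.35/3251.0) ≈ -1.790.
|ε| = 1.79 > 1, so demand is elastic. A price rise therefore reduces total revenue.

decrease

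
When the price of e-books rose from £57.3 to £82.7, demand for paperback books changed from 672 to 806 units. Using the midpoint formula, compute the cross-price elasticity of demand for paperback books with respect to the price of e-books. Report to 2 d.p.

0.50

ΔQ_x = 806 − 672 = 134; ΔP_y = 82.7 − 57.3 = 25.4.
Midpoints: P̄_y = 70.00, Q̄_x = 739.0.
ε_xy = (ΔQ_x/ΔP_y)(P̄_y/Q̄_x) = (134/25.4)(70.00/739.0).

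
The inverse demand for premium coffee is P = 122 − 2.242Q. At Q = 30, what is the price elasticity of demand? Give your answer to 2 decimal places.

At Q = 30, P = 122 − 2.242(30) = 54.74.
dP/dQ = −2.242, so dQ/dP = 1/(−2.242) = -0.446.
ε = (dQ/dP)(P/Q) = (-0.446)(54.74/30).

-0.81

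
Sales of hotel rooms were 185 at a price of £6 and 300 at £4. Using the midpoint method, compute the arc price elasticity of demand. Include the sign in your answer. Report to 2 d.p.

ΔQ = 300 − 185 = 115; ΔP = 4 − 6 = -2.
Midpoints: P̄ = 5.00, Q̄ = 242.5.
ε = (ΔQ/ΔP)(P̄/Q̄) = (115/-2)(5.00/242.5).

-1.19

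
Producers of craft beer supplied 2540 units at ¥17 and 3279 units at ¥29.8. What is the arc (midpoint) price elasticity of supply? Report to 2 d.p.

0.46

ΔQ = 3279 − 2540 = 739; ΔP = 29.8 − 17 = 12.8.
Midpoints: P̄ = 23.40, Q̄ = 2909.5.
ε_s = (ΔQ/ΔP)(P̄/Q̄) = (739/12.8)(23.40/2909.5).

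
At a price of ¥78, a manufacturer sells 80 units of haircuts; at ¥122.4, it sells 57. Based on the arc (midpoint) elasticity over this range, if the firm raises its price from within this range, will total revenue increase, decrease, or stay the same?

increase

Arc ε = (-23/44.4)(100.20/68.5) ≈ -0.758.
|ε| = 0.76 < 1, so demand is inelastic. A price rise therefore raises total revenue.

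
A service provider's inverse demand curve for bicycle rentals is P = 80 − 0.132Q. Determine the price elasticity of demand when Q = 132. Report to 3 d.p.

-3.591

At Q = 132, P = 80 − 0.132(132) = 62.58.
dP/dQ = −0.132, so dQ/dP = 1/(−0.132) = -7.576.
ε = (dQ/dP)(P/Q) = (-7.576)(62.58/132).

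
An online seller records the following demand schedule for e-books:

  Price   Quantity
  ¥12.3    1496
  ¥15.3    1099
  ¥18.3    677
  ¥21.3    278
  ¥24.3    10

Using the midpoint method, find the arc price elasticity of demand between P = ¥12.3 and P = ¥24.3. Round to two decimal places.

At P = 12.3, Q = 1496; at P = 24.3, Q = 10.
ΔQ = -1486, ΔP = 12.0. Midpoints: P̄ = 18.30, Q̄ = 753.0.
ε = (ΔQ/ΔP)(P̄/Q̄) = (-1486/12.0)(18.30/753.0).

-3.01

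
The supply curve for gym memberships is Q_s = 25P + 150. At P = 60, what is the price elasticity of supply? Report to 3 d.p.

0.909

At P = 60, Q_s = 1650.
dQ_s/dP = 25.
ε_s = (dQ_s/dP)(P/Q_s) = (25)(60/1650).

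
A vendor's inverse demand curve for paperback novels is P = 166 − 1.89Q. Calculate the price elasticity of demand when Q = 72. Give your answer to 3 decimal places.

At Q = 72, P = 166 − 1.89(72) = 29.92.
dP/dQ = −1.89, so dQ/dP = 1/(−1.89) = -0.529.
ε = (dQ/dP)(P/Q) = (-0.529)(29.92/72).

-0.220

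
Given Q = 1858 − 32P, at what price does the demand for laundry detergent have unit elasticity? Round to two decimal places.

For linear demand Q = a − bP, ε = −bP/(a − bP). |ε| = 1 when bP = a − bP, i.e. P = a/(2b).
P = 1858/(2·32) = 1858/64 = 29.0312.

29.03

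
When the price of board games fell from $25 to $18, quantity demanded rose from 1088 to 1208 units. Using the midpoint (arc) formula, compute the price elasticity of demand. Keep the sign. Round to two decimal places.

-0.32

ΔQ = 1208 − 1088 = 120; ΔP = 18 − 25 = -7.
Midpoints: P̄ = 21.50, Q̄ = 1148.0.
ε = (ΔQ/ΔP)(P̄/Q̄) = (120/-7)(21.50/1148.0).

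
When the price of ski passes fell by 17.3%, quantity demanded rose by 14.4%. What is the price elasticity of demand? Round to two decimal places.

ε = %ΔQ / %ΔP = (14.4)/(-17.3) = -0.832.

-0.83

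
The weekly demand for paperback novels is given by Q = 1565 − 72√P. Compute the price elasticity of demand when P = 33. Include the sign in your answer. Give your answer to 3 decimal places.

-0.180

At P = 33, Q = 1151.391.
dQ/dP = −72/(2√P) = -6.267.
ε = (dQ/dP)(P/Q) = (-6.267)(33/1151.391).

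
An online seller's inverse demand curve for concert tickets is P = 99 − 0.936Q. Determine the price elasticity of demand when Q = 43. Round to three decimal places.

-1.460

At Q = 43, P = 99 − 0.936(43) = 58.75.
dP/dQ = −0.936, so dQ/dP = 1/(−0.936) = -1.068.
ε = (dQ/dP)(P/Q) = (-1.068)(58.75/43).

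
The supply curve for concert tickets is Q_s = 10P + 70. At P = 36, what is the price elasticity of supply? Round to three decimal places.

0.837

At P = 36, Q_s = 430.
dQ_s/dP = 10.
ε_s = (dQ_s/dP)(P/Q_s) = (10)(36/430).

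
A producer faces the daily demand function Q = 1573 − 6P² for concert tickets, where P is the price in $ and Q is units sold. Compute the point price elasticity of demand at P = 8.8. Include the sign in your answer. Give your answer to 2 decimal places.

At P = 8.8, Q = 1108.360.
dQ/dP = −12P = -105.600.
ε = (dQ/dP)(P/Q) = (-105.600)(8.8/1108.360).

-0.84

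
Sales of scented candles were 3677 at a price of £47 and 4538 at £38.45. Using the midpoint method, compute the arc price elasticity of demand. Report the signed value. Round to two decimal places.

ΔQ = 4538 − 3677 = 861; ΔP = 38.45 − 47 = -8.55.
Midpoints: P̄ = 42.73, Q̄ = 4107.5.
ε = (ΔQ/ΔP)(P̄/Q̄) = (861/-8.55)(42.73/4107.5).

-1.05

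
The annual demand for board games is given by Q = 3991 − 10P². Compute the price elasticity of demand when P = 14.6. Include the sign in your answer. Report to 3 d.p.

At P = 14.6, Q = 1859.400.
dQ/dP = −20P = -292.
ε = (dQ/dP)(P/Q) = (-292)(14.6/1859.400).

-2.293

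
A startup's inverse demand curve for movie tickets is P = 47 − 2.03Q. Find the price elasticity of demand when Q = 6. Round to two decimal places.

-2.86

At Q = 6, P = 47 − 2.03(6) = 34.82.
dP/dQ = −2.03, so dQ/dP = 1/(−2.03) = -0.493.
ε = (dQ/dP)(P/Q) = (-0.493)(34.82/6).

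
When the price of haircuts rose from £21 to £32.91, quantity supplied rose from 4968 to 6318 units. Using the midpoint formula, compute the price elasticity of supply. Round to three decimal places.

0.541

ΔQ = 6318 − 4968 = 1350; ΔP = 32.91 − 21 = 11.91.
Midpoints: P̄ = 26.95, Q̄ = 5643.0.
ε_s = (ΔQ/ΔP)(P̄/Q̄) = (1350/11.91)(26.95/5643.0).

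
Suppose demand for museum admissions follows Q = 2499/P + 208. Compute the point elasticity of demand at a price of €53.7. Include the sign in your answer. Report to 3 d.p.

At P = 53.7, Q = 254.536.
dQ/dP = −2499/P² = -0.867.
ε = (dQ/dP)(P/Q) = (-0.867)(53.7/254.536).

-0.183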